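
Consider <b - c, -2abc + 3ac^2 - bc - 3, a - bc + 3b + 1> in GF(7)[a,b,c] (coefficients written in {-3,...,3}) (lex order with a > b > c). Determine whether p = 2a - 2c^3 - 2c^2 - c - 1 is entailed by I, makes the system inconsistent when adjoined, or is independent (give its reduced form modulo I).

First compute the reduced Gröbner basis of I by Buchberger's algorithm.
f_1 = b - c, LT = b.
f_2 = -2abc + 3ac^2 - bc - 3, LT = abc.
f_3 = a - bc + 3b + 1, LT = a.

S(f_1,f_2): lcm = abc. S = -3ac^2 + 3bc + 2.
  leading term ac^2: subtract (-3c^2)·f_3 from -3ac^2 + 3bc + 2 → -3bc^3 + 2bc^2 + 3bc + 3c^2 + 2
  leading term bc^3: subtract (-3c^3)·f_1 from -3bc^3 + 2bc^2 + 3bc + 3c^2 + 2 → 2bc^2 + 3bc - 3c^4 + 3c^2 + 2
  leading term bc^2: subtract (2c^2)·f_1 from 2bc^2 + 3bc - 3c^4 + 3c^2 + 2 → 3bc - 3c^4 + 2c^3 + 3c^2 + 2
  leading term bc: subtract (3c)·f_1 from 3bc - 3c^4 + 2c^3 + 3c^2 + 2 → -3c^4 + 2c^3 - c^2 + 2
  leading term c^4: no divisor's leading term divides it; move -3c^4 to the remainder.
  leading term c^3: no divisor's leading term divides it; move 2c^3 to the remainder.
  leading term c^2: no divisor's leading term divides it; move -c^2 to the remainder.
  leading term 1: no divisor's leading term divides it; move 2 to the remainder.
  remainder -3c^4 + 2c^3 - c^2 + 2 ≠ 0; add h_4 = -3c^4 + 2c^3 - c^2 + 2 to the basis.

The other S-polynomials (S(f_1,f_3), S(f_2,f_3), S(f_1,h_4), S(f_2,h_4), S(f_3,h_4)) all reduce to 0 modulo the current basis, so we have a Gröbner basis.
Inter-reduce: drop elements whose leading term is divisible by another's, tail-reduce, and make monic.
Reduced Gröbner basis: {a - c^2 + 3c + 1, b - c, c^4 - 3c^3 - 2c^2 - 3}.
Label its elements g_1 = a - c^2 + 3c + 1, g_2 = b - c, g_3 = c^4 - 3c^3 - 2c^2 - 3.

Reduce p = 2a - 2c^3 - 2c^2 - c - 1 modulo G:
  leading term a: subtract (2)·g_1 from 2a - 2c^3 - 2c^2 - c - 1 → -2c^3 - 3
  leading term c^3: no divisor's leading term divides it; move -2c^3 to the remainder.
  leading term 1: no divisor's leading term divides it; move -3 to the remainder.
  normal form = -2c^3 - 3.
The normal form is nonzero, so p ∉ I. Since p minus its normal form lies in I, I + (p) = I + (r) where r = -2c^3 - 3; decide whether this ideal is the whole ring.
Run Buchberger on G together with r (pairs among the g_i already reduce to 0 since G is a Gröbner basis):
g_1 = a - c^2 + 3c + 1, LT = a.
g_2 = b - c, LT = b.
g_3 = c^4 - 3c^3 - 2c^2 - 3, LT = c^4.
r = -2c^3 - 3, LT = c^3.

S(g_3,r): lcm = c^4. S = -3c^3 - 2c^2 + 2c - 3.
  leading term c^3: subtract (-2)·r from -3c^3 - 2c^2 + 2c - 3 → -2c^2 + 2c - 2
  leading term c^2: no divisor's leading term divides it; move -2c^2 to the remainder.
  leading term c: no divisor's leading term divides it; move 2c to the remainder.
  leading term 1: no divisor's leading term divides it; move -2 to the remainder.
  remainder -2c^2 + 2c - 2 ≠ 0; add m_5 = -2c^2 + 2c - 2 to the basis.

S(g_3,m_5): lcm = c^4. S = -2c^3 - 3c^2 - 3.
  leading term c^3: subtract (1)·r from -2c^3 - 3c^2 - 3 → -3c^2
  leading term c^2: subtract (-2)·m_5 from -3c^2 → -3c + 3
  leading term c: no divisor's leading term divides it; move -3c to the remainder.
  leading term 1: no divisor's leading term divides it; move 3 to the remainder.
  remainder -3c + 3 ≠ 0; add m_6 = -3c + 3 to the basis.

S(r,m_5): lcm = c^3. S = c^2 - c - 2.
  leading term c^2: subtract (3)·m_5 from c^2 - c - 2 → -3
  leading term 1: no divisor's leading term divides it; move -3 to the remainder.
  remainder -3 ≠ 0; add m_7 = -3 to the basis.

The other S-polynomials (S(g_1,g_2), S(g_1,g_3), S(g_1,r), S(g_2,g_3), S(g_2,r), S(g_1,m_5), S(g_2,m_5), S(g_1,m_6), S(g_2,m_6), S(g_3,m_6), S(r,m_6), S(m_5,m_6), S(g_1,m_7), S(g_2,m_7), S(g_3,m_7), S(r,m_7), S(m_5,m_7), S(m_6,m_7)) all reduce to 0 modulo the current basis, so we have a Gröbner basis.
Inter-reduce: drop elements whose leading term is divisible by another's, tail-reduce, and make monic.
Reduced Gröbner basis: {1}.
The reduced Gröbner basis of I + (p) is {1}: the ideal is the whole ring, so the enlarged system has no common solution — adjoining p is inconsistent.

Ideal membership is decidable via reduction modulo a Gröbner basis.

Adjoining 2a - 2c^3 - 2c^2 - c - 1 makes the ideal the whole ring: the system is inconsistent.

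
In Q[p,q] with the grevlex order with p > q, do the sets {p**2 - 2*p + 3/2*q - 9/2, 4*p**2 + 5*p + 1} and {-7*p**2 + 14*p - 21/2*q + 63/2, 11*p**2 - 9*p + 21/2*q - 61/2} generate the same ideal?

Yes, the ideals are equal.

For a fixed monomial order, each ideal has a unique reduced Gröbner basis; comparing bases decides equality.
Buchberger on the first generating set:
f_1 = p**2 - 2*p + 3/2*q - 9/2, LT = p**2.
f_2 = 4*p**2 + 5*p + 1, LT = p**2.

S(f_1,f_2): lcm = p**2. S = -13/4*p + 3/2*q - 19/4.
  reduce S modulo (f_1, f_2):
  remainder -13/4*p + 3/2*q - 19/4 ≠ 0; add g_3 = -13/4*p + 3/2*q - 19/4 to the basis.

S(f_1,g_3): lcm = p**2. S = 6/13*p*q - 45/13*p + 3/2*q - 9/2.
  reduce S modulo (f_1, f_2, g_3):
  remainder 36/169*q**2 - 261/338*q + 189/338 ≠ 0; add g_4 = 36/169*q**2 - 261/338*q + 189/338 to the basis.

The other S-polynomials (S(f_2,g_3), S(f_1,g_4), S(f_2,g_4), S(g_3,g_4)) all reduce to 0 modulo the current basis, so we have a Gröbner basis.
Inter-reduce: drop elements whose leading term is divisible by another's, tail-reduce, and make monic.
Reduced Gröbner basis: {q**2 - 29/8*q + 21/8, p - 6/13*q + 19/13}.

Buchberger on the second generating set:
h_1 = -7*p**2 + 14*p - 21/2*q + 63/2, LT = p**2.
h_2 = 11*p**2 - 9*p + 21/2*q - 61/2, LT = p**2.

S(h_1,h_2): lcm = p**2. S = -13/11*p + 6/11*q - 19/11.
  reduce S modulo (h_1, h_2):
  remainder -13/11*p + 6/11*q - 19/11 ≠ 0; add k_3 = -13/11*p + 6/11*q - 19/11 to the basis.

S(h_1,k_3): lcm = p**2. S = 6/13*p*q - 45/13*p + 3/2*q - 9/2.
  reduce S modulo (h_1, h_2, k_3):
  remainder 36/169*q**2 - 261/338*q + 189/338 ≠ 0; add k_4 = 36/169*q**2 - 261/338*q + 189/338 to the basis.

The other S-polynomials (S(h_2,k_3), S(h_1,k_4), S(h_2,k_4), S(k_3,k_4)) all reduce to 0 modulo the current basis, so we have a Gröbner basis.
Inter-reduce: drop elements whose leading term is divisible by another's, tail-reduce, and make monic.
Reduced Gröbner basis: {q**2 - 29/8*q + 21/8, p - 6/13*q + 19/13}.

These coincide, so the ideals are equal.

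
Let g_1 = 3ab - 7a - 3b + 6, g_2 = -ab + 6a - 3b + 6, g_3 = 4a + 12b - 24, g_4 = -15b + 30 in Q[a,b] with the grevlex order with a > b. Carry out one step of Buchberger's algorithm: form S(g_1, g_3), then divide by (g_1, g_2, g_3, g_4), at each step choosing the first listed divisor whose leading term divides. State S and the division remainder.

lcm(LM(g_1), LM(g_3)) = ab.
S = (lcm/LT(g_1))·g_1 − (lcm/LT(g_3))·g_3 = -3b^2 - 7/3a + 5b + 2.
Reduce S modulo (g_1, g_2, g_3, g_4) in that order:
  leading term b^2: subtract (1/5b)·g_4 from -3b^2 - 7/3a + 5b + 2 → -7/3a - b + 2
  leading term a: subtract (-7/12)·g_3 from -7/3a - b + 2 → 6b - 12
  leading term b: subtract (-2/5)·g_4 from 6b - 12 → 0
The remainder is 0, so this S-polynomial contributes no new basis element.

S(g_1, g_3) = -3b^2 - 7/3a + 5b + 2; remainder on division = 0.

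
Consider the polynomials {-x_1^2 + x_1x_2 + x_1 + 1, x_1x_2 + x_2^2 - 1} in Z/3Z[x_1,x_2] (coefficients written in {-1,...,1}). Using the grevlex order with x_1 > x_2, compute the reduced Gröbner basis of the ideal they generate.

G = {x_2^3 - x_2^2 - x_1 + 1, x_1^2 + x_2^2 - x_1 + 1, x_1x_2 + x_2^2 - 1}

f_1 = -x_1^2 + x_1x_2 + x_1 + 1, LT = x_1^2.
f_2 = x_1x_2 + x_2^2 - 1, LT = x_1x_2.

S(f_1,f_2): lcm = x_1^2x_2. S = x_1x_2^2 - x_1x_2 + x_1 - x_2.
  reduce S modulo (f_1, f_2):
  remainder -x_2^3 + x_2^2 + x_1 - 1 ≠ 0; add g_3 = -x_2^3 + x_2^2 + x_1 - 1 to the basis.

The other S-polynomials (S(f_1,g_3), S(f_2,g_3)) all reduce to 0 modulo the current basis, so we have a Gröbner basis.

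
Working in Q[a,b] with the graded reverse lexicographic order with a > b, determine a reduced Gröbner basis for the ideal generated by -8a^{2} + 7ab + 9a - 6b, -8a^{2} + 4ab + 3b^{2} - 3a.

G = {b^{3} - 17b^{2} + 64a - 26b, a^{2} - \tfrac{7}{8}b^{2} + \tfrac{19}{8}a - b, ab - b^{2} + 4a - 2b}

f_1 = -8a^{2} + 7ab + 9a - 6b, LT = a^{2}.
f_2 = -8a^{2} + 4ab + 3b^{2} - 3a, LT = a^{2}.

S(f_1,f_2): lcm = a^{2}. S = -\tfrac{3}{8}ab + \tfrac{3}{8}b^{2} - \tfrac{3}{2}a + \tfrac{3}{4}b.
  reduce S modulo (f_1, f_2):
  remainder -\tfrac{3}{8}ab + \tfrac{3}{8}b^{2} - \tfrac{3}{2}a + \tfrac{3}{4}b ≠ 0; add g_3 = -\tfrac{3}{8}ab + \tfrac{3}{8}b^{2} - \tfrac{3}{2}a + \tfrac{3}{4}b to the basis.

S(f_1,g_3): lcm = a^{2}b. S = \tfrac{1}{8}ab^{2} - 4a^{2} + \tfrac{7}{8}ab + \tfrac{3}{4}b^{2}.
  reduce S modulo (f_1, f_2, g_3):
  remainder \tfrac{1}{8}b^{3} - \tfrac{17}{8}b^{2} + 8a - \tfrac{13}{4}b ≠ 0; add g_4 = \tfrac{1}{8}b^{3} - \tfrac{17}{8}b^{2} + 8a - \tfrac{13}{4}b to the basis.

The other S-polynomials (S(f_2,g_3), S(f_1,g_4), S(f_2,g_4), S(g_3,g_4)) all reduce to 0 modulo the current basis, so we have a Gröbner basis.
Inter-reduce: drop elements whose leading term is divisible by another's, tail-reduce, and make monic.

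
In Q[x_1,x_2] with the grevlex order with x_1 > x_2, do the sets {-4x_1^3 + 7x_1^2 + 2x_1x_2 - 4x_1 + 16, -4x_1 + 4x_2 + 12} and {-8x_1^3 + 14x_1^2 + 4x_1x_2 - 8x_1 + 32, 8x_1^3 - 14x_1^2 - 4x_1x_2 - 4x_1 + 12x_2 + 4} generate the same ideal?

For a fixed monomial order, each ideal has a unique reduced Gröbner basis; comparing bases decides equality.
Buchberger on the first generating set:
f_1 = -4x_1^3 + 7x_1^2 + 2x_1x_2 - 4x_1 + 16, LT = x_1^3.
f_2 = -4x_1 + 4x_2 + 12, LT = x_1.

S(f_1,f_2): lcm = x_1^3. S = x_1^2x_2 + 5/4x_1^2 - 1/2x_1x_2 + x_1 - 4.
  leading term x_1^2x_2: subtract (-1/4x_1x_2)·f_2 from x_1^2x_2 + 5/4x_1^2 - 1/2x_1x_2 + x_1 - 4 → x_1x_2^2 + 5/4x_1^2 + 5/2x_1x_2 + x_1 - 4
  leading term x_1x_2^2: subtract (-1/4x_2^2)·f_2 from x_1x_2^2 + 5/4x_1^2 + 5/2x_1x_2 + x_1 - 4 → x_2^3 + 5/4x_1^2 + 5/2x_1x_2 + 3x_2^2 + x_1 - 4
  leading term x_2^3: no divisor's leading term divides it; move x_2^3 to the remainder.
  leading term x_1^2: subtract (-5/16x_1)·f_2 from 5/4x_1^2 + 5/2x_1x_2 + 3x_2^2 + x_1 - 4 → 15/4x_1x_2 + 3x_2^2 + 19/4x_1 - 4
  leading term x_1x_2: subtract (-15/16x_2)·f_2 from 15/4x_1x_2 + 3x_2^2 + 19/4x_1 - 4 → 27/4x_2^2 + 19/4x_1 + 45/4x_2 - 4
  leading term x_2^2: no divisor's leading term divides it; move 27/4x_2^2 to the remainder.
  leading term x_1: subtract (-19/16)·f_2 from 19/4x_1 + 45/4x_2 - 4 → 16x_2 + 41/4
  leading term x_2: no divisor's leading term divides it; move 16x_2 to the remainder.
  leading term 1: no divisor's leading term divides it; move 41/4 to the remainder.
  remainder x_2^3 + 27/4x_2^2 + 16x_2 + 41/4 ≠ 0; add g_3 = x_2^3 + 27/4x_2^2 + 16x_2 + 41/4 to the basis.

S(f_1,g_3): leading monomials are coprime, so the S-polynomial reduces to 0 (Buchberger's first criterion).
S(f_2,g_3): leading monomials are coprime, so the S-polynomial reduces to 0 (Buchberger's first criterion).
Every S-polynomial of the final basis reduces to 0, so we have a Gröbner basis.
Inter-reduce: drop elements whose leading term is divisible by another's, tail-reduce, and make monic.
Reduced Gröbner basis: {x_2^3 + 27/4x_2^2 + 16x_2 + 41/4, x_1 - x_2 - 3}.

Buchberger on the second generating set:
h_1 = -8x_1^3 + 14x_1^2 + 4x_1x_2 - 8x_1 + 32, LT = x_1^3.
h_2 = 8x_1^3 - 14x_1^2 - 4x_1x_2 - 4x_1 + 12x_2 + 4, LT = x_1^3.

S(h_1,h_2): lcm = x_1^3. S = 3/2x_1 - 3/2x_2 - 9/2.
  leading term x_1: no divisor's leading term divides it; move 3/2x_1 to the remainder.
  leading term x_2: no divisor's leading term divides it; move -3/2x_2 to the remainder.
  leading term 1: no divisor's leading term divides it; move -9/2 to the remainder.
  remainder 3/2x_1 - 3/2x_2 - 9/2 ≠ 0; add k_3 = 3/2x_1 - 3/2x_2 - 9/2 to the basis.

S(h_1,k_3): lcm = x_1^3. S = x_1^2x_2 + 5/4x_1^2 - 1/2x_1x_2 + x_1 - 4.
  leading term x_1^2x_2: subtract (2/3x_1x_2)·k_3 from x_1^2x_2 + 5/4x_1^2 - 1/2x_1x_2 + x_1 - 4 → x_1x_2^2 + 5/4x_1^2 + 5/2x_1x_2 + x_1 - 4
  leading term x_1x_2^2: subtract (2/3x_2^2)·k_3 from x_1x_2^2 + 5/4x_1^2 + 5/2x_1x_2 + x_1 - 4 → x_2^3 + 5/4x_1^2 + 5/2x_1x_2 + 3x_2^2 + x_1 - 4
  leading term x_2^3: no divisor's leading term divides it; move x_2^3 to the remainder.
  leading term x_1^2: subtract (5/6x_1)·k_3 from 5/4x_1^2 + 5/2x_1x_2 + 3x_2^2 + x_1 - 4 → 15/4x_1x_2 + 3x_2^2 + 19/4x_1 - 4
  leading term x_1x_2: subtract (5/2x_2)·k_3 from 15/4x_1x_2 + 3x_2^2 + 19/4x_1 - 4 → 27/4x_2^2 + 19/4x_1 + 45/4x_2 - 4
  leading term x_2^2: no divisor's leading term divides it; move 27/4x_2^2 to the remainder.
  leading term x_1: subtract (19/6)·k_3 from 19/4x_1 + 45/4x_2 - 4 → 16x_2 + 41/4
  leading term x_2: no divisor's leading term divides it; move 16x_2 to the remainder.
  leading term 1: no divisor's leading term divides it; move 41/4 to the remainder.
  remainder x_2^3 + 27/4x_2^2 + 16x_2 + 41/4 ≠ 0; add k_4 = x_2^3 + 27/4x_2^2 + 16x_2 + 41/4 to the basis.

S(h_2,k_3): lcm = x_1^3. S = x_1^2x_2 + 5/4x_1^2 - 1/2x_1x_2 - 1/2x_1 + 3/2x_2 + 1/2.
  leading term x_1^2x_2: subtract (2/3x_1x_2)·k_3 from x_1^2x_2 + 5/4x_1^2 - 1/2x_1x_2 - 1/2x_1 + 3/2x_2 + 1/2 → x_1x_2^2 + 5/4x_1^2 + 5/2x_1x_2 - 1/2x_1 + 3/2x_2 + 1/2
  leading term x_1x_2^2: subtract (2/3x_2^2)·k_3 from x_1x_2^2 + 5/4x_1^2 + 5/2x_1x_2 - 1/2x_1 + 3/2x_2 + 1/2 → x_2^3 + 5/4x_1^2 + 5/2x_1x_2 + 3x_2^2 - 1/2x_1 + 3/2x_2 + 1/2
  leading term x_2^3: subtract (1)·k_4 from x_2^3 + 5/4x_1^2 + 5/2x_1x_2 + 3x_2^2 - 1/2x_1 + 3/2x_2 + 1/2 → 5/4x_1^2 + 5/2x_1x_2 - 15/4x_2^2 - 1/2x_1 - 29/2x_2 - 39/4
  leading term x_1^2: subtract (5/6x_1)·k_3 from 5/4x_1^2 + 5/2x_1x_2 - 15/4x_2^2 - 1/2x_1 - 29/2x_2 - 39/4 → 15/4x_1x_2 - 15/4x_2^2 + 13/4x_1 - 29/2x_2 - 39/4
  leading term x_1x_2: subtract (5/2x_2)·k_3 from 15/4x_1x_2 - 15/4x_2^2 + 13/4x_1 - 29/2x_2 - 39/4 → 13/4x_1 - 13/4x_2 - 39/4
  leading term x_1: subtract (13/6)·k_3 from 13/4x_1 - 13/4x_2 - 39/4 → 0
  remainder 0.

S(h_1,k_4): leading monomials are coprime, so the S-polynomial reduces to 0 (Buchberger's first criterion).
S(h_2,k_4): leading monomials are coprime, so the S-polynomial reduces to 0 (Buchberger's first criterion).
S(k_3,k_4): leading monomials are coprime, so the S-polynomial reduces to 0 (Buchberger's first criterion).
Every S-polynomial of the final basis reduces to 0, so we have a Gröbner basis.
Inter-reduce: drop elements whose leading term is divisible by another's, tail-reduce, and make monic.
Reduced Gröbner basis: {x_2^3 + 27/4x_2^2 + 16x_2 + 41/4, x_1 - x_2 - 3}.

These coincide, so the ideals are equal.

Yes, the ideals are equal.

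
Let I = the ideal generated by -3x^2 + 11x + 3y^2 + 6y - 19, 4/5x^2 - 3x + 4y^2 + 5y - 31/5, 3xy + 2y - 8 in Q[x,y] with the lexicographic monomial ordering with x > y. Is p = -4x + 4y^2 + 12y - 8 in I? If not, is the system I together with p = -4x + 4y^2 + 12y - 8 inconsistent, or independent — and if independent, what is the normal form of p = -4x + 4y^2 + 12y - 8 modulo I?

-4x + 4y^2 + 12y - 8 lies in I (it reduces to 0).

First compute the reduced Gröbner basis of I by Buchberger's algorithm.
f_1 = -3x^2 + 11x + 3y^2 + 6y - 19, LT = x^2.
f_2 = 4/5x^2 - 3x + 4y^2 + 5y - 31/5, LT = x^2.
f_3 = 3xy + 2y - 8, LT = xy.

S(f_1,f_2): lcm = x^2. S = 1/12x - 6y^2 - 33/4y + 169/12.
  leading term x: no divisor's leading term divides it; move 1/12x to the remainder.
  leading term y^2: no divisor's leading term divides it; move -6y^2 to the remainder.
  leading term y: no divisor's leading term divides it; move -33/4y to the remainder.
  leading term 1: no divisor's leading term divides it; move 169/12 to the remainder.
  remainder 1/12x - 6y^2 - 33/4y + 169/12 ≠ 0; add h_4 = 1/12x - 6y^2 - 33/4y + 169/12 to the basis.

S(f_1,f_3): lcm = x^2y. S = -13/3xy + 8/3x - y^3 - 2y^2 + 19/3y.
  leading term xy: subtract (-13/9)·f_3 from -13/3xy + 8/3x - y^3 - 2y^2 + 19/3y → 8/3x - y^3 - 2y^2 + 83/9y - 104/9
  leading term x: subtract (32)·h_4 from 8/3x - y^3 - 2y^2 + 83/9y - 104/9 → -y^3 + 190y^2 + 2459/9y - 4160/9
  leading term y^3: no divisor's leading term divides it; move -y^3 to the remainder.
  leading term y^2: no divisor's leading term divides it; move 190y^2 to the remainder.
  leading term y: no divisor's leading term divides it; move 2459/9y to the remainder.
  leading term 1: no divisor's leading term divides it; move -4160/9 to the remainder.
  remainder -y^3 + 190y^2 + 2459/9y - 4160/9 ≠ 0; add h_5 = -y^3 + 190y^2 + 2459/9y - 4160/9 to the basis.

S(f_2,f_3): lcm = x^2y. S = -53/12xy + 8/3x + 5y^3 + 25/4y^2 - 31/4y.
  leading term xy: subtract (-53/36)·f_3 from -53/12xy + 8/3x + 5y^3 + 25/4y^2 - 31/4y → 8/3x + 5y^3 + 25/4y^2 - 173/36y - 106/9
  leading term x: subtract (32)·h_4 from 8/3x + 5y^3 + 25/4y^2 - 173/36y - 106/9 → 5y^3 + 793/4y^2 + 9331/36y - 4162/9
  leading term y^3: subtract (-5)·h_5 from 5y^3 + 793/4y^2 + 9331/36y - 4162/9 → 4593/4y^2 + 58511/36y - 24962/9
  leading term y^2: no divisor's leading term divides it; move 4593/4y^2 to the remainder.
  leading term y: no divisor's leading term divides it; move 58511/36y to the remainder.
  leading term 1: no divisor's leading term divides it; move -24962/9 to the remainder.
  remainder 4593/4y^2 + 58511/36y - 24962/9 ≠ 0; add h_6 = 4593/4y^2 + 58511/36y - 24962/9 to the basis.

S(f_1,h_4): lcm = x^2. S = 72xy^2 + 99xy - 518/3x - y^2 - 2y + 19/3.
  leading term xy^2: subtract (24y)·f_3 from 72xy^2 + 99xy - 518/3x - y^2 - 2y + 19/3 → 99xy - 518/3x - 49y^2 + 190y + 19/3
  leading term xy: subtract (33)·f_3 from 99xy - 518/3x - 49y^2 + 190y + 19/3 → -518/3x - 49y^2 + 124y + 811/3
  leading term x: subtract (-2072)·h_4 from -518/3x - 49y^2 + 124y + 811/3 → -12481y^2 - 16970y + 29451
  leading term y^2: subtract (-49924/4593)·h_6 from -12481y^2 - 16970y + 29451 → 28786901/41337y - 28786901/41337
  leading term y: no divisor's leading term divides it; move 28786901/41337y to the remainder.
  leading term 1: no divisor's leading term divides it; move -28786901/41337 to the remainder.
  remainder 28786901/41337y - 28786901/41337 ≠ 0; add h_7 = 28786901/41337y - 28786901/41337 to the basis.

The other S-polynomials (S(f_2,h_4), S(f_3,h_4), S(f_1,h_5), S(f_2,h_5), S(f_3,h_5), S(h_4,h_5), S(f_1,h_6), S(f_2,h_6), S(f_3,h_6), S(h_4,h_6), S(h_5,h_6), S(f_1,h_7), S(f_2,h_7), S(f_3,h_7), S(h_4,h_7), S(h_5,h_7), S(h_6,h_7)) all reduce to 0 modulo the current basis, so we have a Gröbner basis.
Inter-reduce: drop elements whose leading term is divisible by another's, tail-reduce, and make monic.
Reduced Gröbner basis: {x - 2, y - 1}.
Label its elements g_1 = x - 2, g_2 = y - 1.

Reduce p = -4x + 4y^2 + 12y - 8 modulo G:
  leading term x: subtract (-4)·g_1 from -4x + 4y^2 + 12y - 8 → 4y^2 + 12y - 16
  leading term y^2: subtract (4y)·g_2 from 4y^2 + 12y - 16 → 16y - 16
  leading term y: subtract (16)·g_2 from 16y - 16 → 0
  normal form = 0.
Since the normal form is 0, p ∈ I.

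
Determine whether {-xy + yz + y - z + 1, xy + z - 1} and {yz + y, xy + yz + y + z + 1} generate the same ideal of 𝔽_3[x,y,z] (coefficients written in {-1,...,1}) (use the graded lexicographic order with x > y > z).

No, the ideals differ.

Two ideals are equal iff their reduced Gröbner bases coincide (the reduced basis is unique for a fixed ordering).
Buchberger on the first generating set:
f_1 = -xy + yz + y - z + 1, LT = xy.
f_2 = xy + z - 1, LT = xy.

S(f_1,f_2): lcm = xy. S = -yz - y.
  leading term yz: no divisor's leading term divides it; move -yz to the remainder.
  leading term y: no divisor's leading term divides it; move -y to the remainder.
  remainder -yz - y ≠ 0; add g_3 = -yz - y to the basis.

S(f_1,g_3): lcm = xyz. S = -yz² - xy - yz + z² - z.
  leading term yz²: subtract (z)·g_3 from -yz² - xy - yz + z² - z → -xy + z² - z
  leading term xy: subtract (1)·f_1 from -xy + z² - z → -yz + z² - y - 1
  leading term yz: subtract (1)·g_3 from -yz + z² - y - 1 → z² - 1
  leading term z²: no divisor's leading term divides it; move z² to the remainder.
  leading term 1: no divisor's leading term divides it; move -1 to the remainder.
  remainder z² - 1 ≠ 0; add g_4 = z² - 1 to the basis.

The other S-polynomials (S(f_2,g_3), S(f_1,g_4), S(f_2,g_4), S(g_3,g_4)) all reduce to 0 modulo the current basis, so we have a Gröbner basis.
Inter-reduce: drop elements whose leading term is divisible by another's, tail-reduce, and make monic.
Reduced Gröbner basis: {xy + z - 1, yz + y, z² - 1}.

Buchberger on the second generating set:
h_1 = yz + y, LT = yz.
h_2 = xy + yz + y + z + 1, LT = xy.

S(h_1,h_2): lcm = xyz. S = -yz² + xy - yz - z² - z.
  leading term yz²: subtract (-z)·h_1 from -yz² + xy - yz - z² - z → xy - z² - z
  leading term xy: subtract (1)·h_2 from xy - z² - z → -yz - z² - y + z - 1
  leading term yz: subtract (-1)·h_1 from -yz - z² - y + z - 1 → -z² + z - 1
  leading term z²: no divisor's leading term divides it; move -z² to the remainder.
  leading term z: no divisor's leading term divides it; move z to the remainder.
  leading term 1: no divisor's leading term divides it; move -1 to the remainder.
  remainder -z² + z - 1 ≠ 0; add k_3 = -z² + z - 1 to the basis.

The other S-polynomials (S(h_1,k_3), S(h_2,k_3)) all reduce to 0 modulo the current basis, so we have a Gröbner basis.
Inter-reduce: drop elements whose leading term is divisible by another's, tail-reduce, and make monic.
Reduced Gröbner basis: {xy + z + 1, yz + y, z² - z + 1}.

Since the reduced bases disagree, the two ideals are not the same.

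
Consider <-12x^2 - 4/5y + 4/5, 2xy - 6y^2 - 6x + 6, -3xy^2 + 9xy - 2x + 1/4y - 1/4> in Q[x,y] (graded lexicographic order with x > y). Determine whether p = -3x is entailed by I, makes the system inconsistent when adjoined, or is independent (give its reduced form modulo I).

First compute the reduced Gröbner basis of I by Buchberger's algorithm.
f_1 = -12x^2 - 4/5y + 4/5, LT = x^2.
f_2 = 2xy - 6y^2 - 6x + 6, LT = xy.
f_3 = -3xy^2 + 9xy - 2x + 1/4y - 1/4, LT = xy^2.

S(f_1,f_2): lcm = x^2y. S = 3xy^2 + 3x^2 + 1/15y^2 - 3x - 1/15y.
  leading term xy^2: subtract (3/2y)·f_2 from 3xy^2 + 3x^2 + 1/15y^2 - 3x - 1/15y → 9y^3 + 3x^2 + 9xy + 1/15y^2 - 3x - 136/15y
  leading term y^3: no divisor's leading term divides it; move 9y^3 to the remainder.
  leading term x^2: subtract (-1/4)·f_1 from 3x^2 + 9xy + 1/15y^2 - 3x - 136/15y → 9xy + 1/15y^2 - 3x - 139/15y + 1/5
  leading term xy: subtract (9/2)·f_2 from 9xy + 1/15y^2 - 3x - 139/15y + 1/5 → 406/15y^2 + 24x - 139/15y - 134/5
  leading term y^2: no divisor's leading term divides it; move 406/15y^2 to the remainder.
  leading term x: no divisor's leading term divides it; move 24x to the remainder.
  leading term y: no divisor's leading term divides it; move -139/15y to the remainder.
  leading term 1: no divisor's leading term divides it; move -134/5 to the remainder.
  remainder 9y^3 + 406/15y^2 + 24x - 139/15y - 134/5 ≠ 0; add h_4 = 9y^3 + 406/15y^2 + 24x - 139/15y - 134/5 to the basis.

S(f_1,f_3): lcm = x^2y^2. S = 3x^2y + 1/15y^3 - 2/3x^2 + 1/12xy - 1/15y^2 - 1/12x.
  leading term x^2y: subtract (-1/4y)·f_1 from 3x^2y + 1/15y^3 - 2/3x^2 + 1/12xy - 1/15y^2 - 1/12x → 1/15y^3 - 2/3x^2 + 1/12xy - 4/15y^2 - 1/12x + 1/5y
  leading term y^3: subtract (1/135)·h_4 from 1/15y^3 - 2/3x^2 + 1/12xy - 4/15y^2 - 1/12x + 1/5y → -2/3x^2 + 1/12xy - 946/2025y^2 - 47/180x + 544/2025y + 134/675
  leading term x^2: subtract (1/18)·f_1 from -2/3x^2 + 1/12xy - 946/2025y^2 - 47/180x + 544/2025y + 134/675 → 1/12xy - 946/2025y^2 - 47/180x + 634/2025y + 104/675
  leading term xy: subtract (1/24)·f_2 from 1/12xy - 946/2025y^2 - 47/180x + 634/2025y + 104/675 → -1759/8100y^2 - 1/90x + 634/2025y - 259/2700
  leading term y^2: no divisor's leading term divides it; move -1759/8100y^2 to the remainder.
  leading term x: no divisor's leading term divides it; move -1/90x to the remainder.
  leading term y: no divisor's leading term divides it; move 634/2025y to the remainder.
  leading term 1: no divisor's leading term divides it; move -259/2700 to the remainder.
  remainder -1759/8100y^2 - 1/90x + 634/2025y - 259/2700 ≠ 0; add h_5 = -1759/8100y^2 - 1/90x + 634/2025y - 259/2700 to the basis.

S(f_2,f_3): lcm = xy^2. S = -3y^3 - 2/3x + 37/12y - 1/12.
  leading term y^3: subtract (-1/3)·h_4 from -3y^3 - 2/3x + 37/12y - 1/12 → 406/45y^2 + 22/3x - 1/180y - 541/60
  leading term y^2: subtract (-73080/1759)·h_5 from 406/45y^2 + 22/3x - 1/180y - 541/60 → 36262/5277x + 274447/21108y - 274447/21108
  leading term x: no divisor's leading term divides it; move 36262/5277x to the remainder.
  leading term y: no divisor's leading term divides it; move 274447/21108y to the remainder.
  leading term 1: no divisor's leading term divides it; move -274447/21108 to the remainder.
  remainder 36262/5277x + 274447/21108y - 274447/21108 ≠ 0; add h_6 = 36262/5277x + 274447/21108y - 274447/21108 to the basis.

S(f_3,h_4): lcm = xy^3. S = -811/135xy^2 - 8/3x^2 + 229/135xy - 1/12y^2 + 134/45x + 1/12y.
  leading term xy^2: subtract (-811/270y)·f_2 from -811/135xy^2 - 8/3x^2 + 229/135xy - 1/12y^2 + 134/45x + 1/12y → -811/45y^3 - 8/3x^2 - 2204/135xy - 1/12y^2 + 134/45x + 3259/180y
  leading term y^3: subtract (-811/405)·h_4 from -811/45y^3 - 8/3x^2 - 2204/135xy - 1/12y^2 + 134/45x + 3259/180y → -8/3x^2 - 2204/135xy + 1315039/24300y^2 + 1378/27x - 10951/24300y - 108674/2025
  leading term x^2: subtract (2/9)·f_1 from -8/3x^2 - 2204/135xy + 1315039/24300y^2 + 1378/27x - 10951/24300y - 108674/2025 → -2204/135xy + 1315039/24300y^2 + 1378/27x - 6631/24300y - 109034/2025
  leading term xy: subtract (-1102/135)·f_2 from -2204/135xy + 1315039/24300y^2 + 1378/27x - 6631/24300y - 109034/2025 → 124879/24300y^2 + 278/135x - 6631/24300y - 9854/2025
  leading term y^2: subtract (-124879/5277)·h_5 from 124879/24300y^2 + 278/135x - 6631/24300y - 9854/2025 → 56875/31662x + 6778427/949860y - 6778427/949860
  leading term x: subtract (56875/217572)·h_6 from 56875/31662x + 6778427/949860y - 6778427/949860 → 146367847/39162960y - 146367847/39162960
  leading term y: no divisor's leading term divides it; move 146367847/39162960y to the remainder.
  leading term 1: no divisor's leading term divides it; move -146367847/39162960 to the remainder.
  remainder 146367847/39162960y - 146367847/39162960 ≠ 0; add h_7 = 146367847/39162960y - 146367847/39162960 to the basis.

The other S-polynomials (S(f_1,h_4), S(f_2,h_4), S(f_1,h_5), S(f_2,h_5), S(f_3,h_5), S(h_4,h_5), S(f_1,h_6), S(f_2,h_6), S(f_3,h_6), S(h_4,h_6), S(h_5,h_6), S(f_1,h_7), S(f_2,h_7), S(f_3,h_7), S(h_4,h_7), S(h_5,h_7), S(h_6,h_7)) all reduce to 0 modulo the current basis, so we have a Gröbner basis.
Inter-reduce: drop elements whose leading term is divisible by another's, tail-reduce, and make monic.
Reduced Gröbner basis: {x, y - 1}.
Label its elements g_1 = x, g_2 = y - 1.

Reduce p = -3x modulo G:
  leading term x: subtract (-3)·g_1 from -3x → 0
  normal form = 0.
Since the normal form is 0, p ∈ I.

-3x lies in I (it reduces to 0).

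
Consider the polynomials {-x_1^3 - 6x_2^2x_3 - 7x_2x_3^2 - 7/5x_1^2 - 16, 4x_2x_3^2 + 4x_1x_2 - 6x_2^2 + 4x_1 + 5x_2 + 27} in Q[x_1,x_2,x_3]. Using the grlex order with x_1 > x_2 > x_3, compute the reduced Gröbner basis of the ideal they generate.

f_1 = -x_1^3 - 6x_2^2x_3 - 7x_2x_3^2 - 7/5x_1^2 - 16, LT = x_1^3.
f_2 = 4x_2x_3^2 + 4x_1x_2 - 6x_2^2 + 4x_1 + 5x_2 + 27, LT = x_2x_3^2.

S(f_1,f_2): leading monomials are coprime, so the S-polynomial reduces to 0 (Buchberger's first criterion).
Every S-polynomial of the final basis reduces to 0, so we have a Gröbner basis.

G = {x_1^3 + 6x_2^2x_3 + 7/5x_1^2 - 7x_1x_2 + 21/2x_2^2 - 7x_1 - 35/4x_2 - 125/4, x_2x_3^2 + x_1x_2 - 3/2x_2^2 + x_1 + 5/4x_2 + 27/4}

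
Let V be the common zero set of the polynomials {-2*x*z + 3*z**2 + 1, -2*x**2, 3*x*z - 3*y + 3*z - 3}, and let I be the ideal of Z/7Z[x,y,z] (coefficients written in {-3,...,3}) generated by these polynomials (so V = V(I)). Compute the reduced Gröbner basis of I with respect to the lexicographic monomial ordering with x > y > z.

G = {x + z**3 - 2*z, y + 2*z**2 - z - 3, z**4 + 3*z**2 - 3}

f_1 = -2*x*z + 3*z**2 + 1, LT = x*z.
f_2 = -2*x**2, LT = x**2.
f_3 = 3*x*z - 3*y + 3*z - 3, LT = x*z.

S(f_1,f_2): lcm = x**2*z. S = 2*x*z**2 + 3*x.
  reduce S modulo (f_1, f_2, f_3):
  remainder 3*x + 3*z**3 + z ≠ 0; add g_4 = 3*x + 3*z**3 + z to the basis.

S(f_1,f_3): lcm = x*z. S = y + 2*z**2 - z - 3.
  reduce S modulo (f_1, f_2, f_3, g_4):
  remainder y + 2*z**2 - z - 3 ≠ 0; add g_5 = y + 2*z**2 - z - 3 to the basis.

S(f_2,f_3): lcm = x**2*z. S = x*y - x*z + x.
  reduce S modulo (f_1, f_2, f_3, g_4, g_5):
  remainder 2*z**5 - z**4 - z**3 - 3*z**2 + z + 3 ≠ 0; add g_6 = 2*z**5 - z**4 - z**3 - 3*z**2 + z + 3 to the basis.

S(f_1,g_4): lcm = x*z. S = -z**4 - 3*z**2 + 3.
  reduce S modulo (f_1, f_2, f_3, g_4, g_5, g_6):
  remainder -z**4 - 3*z**2 + 3 ≠ 0; add g_7 = -z**4 - 3*z**2 + 3 to the basis.

The other S-polynomials (S(f_2,g_4), S(f_3,g_4), S(f_1,g_5), S(f_2,g_5), S(f_3,g_5), S(g_4,g_5), S(f_1,g_6), S(f_2,g_6), S(f_3,g_6), S(g_4,g_6), S(g_5,g_6), S(f_1,g_7), S(f_2,g_7), S(f_3,g_7), S(g_4,g_7), S(g_5,g_7), S(g_6,g_7)) all reduce to 0 modulo the current basis, so we have a Gröbner basis.
Inter-reduce: drop elements whose leading term is divisible by another's, tail-reduce, and make monic.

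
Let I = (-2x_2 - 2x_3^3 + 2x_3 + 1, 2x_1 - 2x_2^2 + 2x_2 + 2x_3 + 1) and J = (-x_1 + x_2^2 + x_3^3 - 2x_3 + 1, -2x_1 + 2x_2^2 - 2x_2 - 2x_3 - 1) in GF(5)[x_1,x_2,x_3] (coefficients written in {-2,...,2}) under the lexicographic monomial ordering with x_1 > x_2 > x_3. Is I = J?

No, the ideals differ.

Since reduced Gröbner bases are canonical representatives of ideals under a given ordering, it suffices to compute and compare them.
Buchberger on the first generating set:
f_1 = -2x_2 - 2x_3^3 + 2x_3 + 1, LT = x_2.
f_2 = 2x_1 - 2x_2^2 + 2x_2 + 2x_3 + 1, LT = x_1.

The S-polynomials (S(f_1,f_2)) all reduce to 0 modulo the current basis, so we have a Gröbner basis.
Inter-reduce: drop elements whose leading term is divisible by another's, tail-reduce, and make monic.
Reduced Gröbner basis: {x_1 - x_3^6 + 2x_3^4 - x_3^2 + x_3 + 2, x_2 + x_3^3 - x_3 + 2}.

Buchberger on the second generating set:
h_1 = -x_1 + x_2^2 + x_3^3 - 2x_3 + 1, LT = x_1.
h_2 = -2x_1 + 2x_2^2 - 2x_2 - 2x_3 - 1, LT = x_1.

S(h_1,h_2): lcm = x_1. S = -x_2 - x_3^3 + x_3 + 1.
  leading term x_2: no divisor's leading term divides it; move -x_2 to the remainder.
  leading term x_3^3: no divisor's leading term divides it; move -x_3^3 to the remainder.
  leading term x_3: no divisor's leading term divides it; move x_3 to the remainder.
  leading term 1: no divisor's leading term divides it; move 1 to the remainder.
  remainder -x_2 - x_3^3 + x_3 + 1 ≠ 0; add k_3 = -x_2 - x_3^3 + x_3 + 1 to the basis.

The other S-polynomials (S(h_1,k_3), S(h_2,k_3)) all reduce to 0 modulo the current basis, so we have a Gröbner basis.
Inter-reduce: drop elements whose leading term is divisible by another's, tail-reduce, and make monic.
Reduced Gröbner basis: {x_1 - x_3^6 + 2x_3^4 + x_3^3 - x_3^2 - 2, x_2 + x_3^3 - x_3 - 1}.

These differ, so the ideals are not equal.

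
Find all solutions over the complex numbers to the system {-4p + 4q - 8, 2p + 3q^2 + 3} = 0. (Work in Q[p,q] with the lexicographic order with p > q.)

Compute a lex Gröbner basis by Buchberger's algorithm.
f_1 = -4p + 4q - 8, LT = p.
f_2 = 2p + 3q^2 + 3, LT = p.

S(f_1,f_2): lcm = p. S = -3/2q^2 - q + 1/2.
  leading term q^2: no divisor's leading term divides it; move -3/2q^2 to the remainder.
  leading term q: no divisor's leading term divides it; move -q to the remainder.
  leading term 1: no divisor's leading term divides it; move 1/2 to the remainder.
  remainder -3/2q^2 - q + 1/2 ≠ 0; add h_3 = -3/2q^2 - q + 1/2 to the basis.

S(f_1,h_3): leading monomials are coprime, so the S-polynomial reduces to 0 (Buchberger's first criterion).
S(f_2,h_3): leading monomials are coprime, so the S-polynomial reduces to 0 (Buchberger's first criterion).
Every S-polynomial of the final basis reduces to 0, so we have a Gröbner basis.
Inter-reduce: drop elements whose leading term is divisible by another's, tail-reduce, and make monic.
Reduced Gröbner basis: {p - q + 2, q^2 + 2/3q - 1/3}.

From the last basis element, q^2 + 2/3q - 1/3 = 0, so q takes values in {-1, 1/3}. Each choice, substituted upward through the basis, yields the corresponding point(s) of the solution set.
  q = -1: the earlier basis element becomes p + 3 = 0, giving p = -3 — point (-3, -1).
  q = 1/3: the earlier basis element becomes p + 5/3 = 0, giving p = -5/3 — point (-5/3, 1/3).
This is the nonlinear analogue of row-reducing a linear system.

{(-3, -1), (-5/3, 1/3)}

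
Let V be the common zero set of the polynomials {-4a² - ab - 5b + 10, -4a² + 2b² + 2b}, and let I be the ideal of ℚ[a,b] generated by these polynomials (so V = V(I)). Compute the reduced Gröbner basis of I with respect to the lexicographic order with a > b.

G = {a + 7/20b³ + 11/4b² + 29/10b - 7, b⁴ + 55/7b³ + 18/7b² - 40b + 200/7}

f_1 = -4a² - ab - 5b + 10, LT = a².
f_2 = -4a² + 2b² + 2b, LT = a².

S(f_1,f_2): lcm = a². S = ¼ab + ½b² + 7/4b - 5/2.
  leading term ab: no divisor's leading term divides it; move ¼ab to the remainder.
  leading term b²: no divisor's leading term divides it; move ½b² to the remainder.
  leading term b: no divisor's leading term divides it; move 7/4b to the remainder.
  leading term 1: no divisor's leading term divides it; move -5/2 to the remainder.
  remainder ¼ab + ½b² + 7/4b - 5/2 ≠ 0; add g_3 = ¼ab + ½b² + 7/4b - 5/2 to the basis.

S(f_1,g_3): lcm = a²b. S = -7/4ab² - 7ab + 10a + 5/4b² - 5/2b.
  leading term ab²: subtract (-7b)·g_3 from -7/4ab² - 7ab + 10a + 5/4b² - 5/2b → -7ab + 10a + 7/2b³ + 27/2b² - 20b
  leading term ab: subtract (-28)·g_3 from -7ab + 10a + 7/2b³ + 27/2b² - 20b → 10a + 7/2b³ + 55/2b² + 29b - 70
  leading term a: no divisor's leading term divides it; move 10a to the remainder.
  leading term b³: no divisor's leading term divides it; move 7/2b³ to the remainder.
  leading term b²: no divisor's leading term divides it; move 55/2b² to the remainder.
  leading term b: no divisor's leading term divides it; move 29b to the remainder.
  leading term 1: no divisor's leading term divides it; move -70 to the remainder.
  remainder 10a + 7/2b³ + 55/2b² + 29b - 70 ≠ 0; add g_4 = 10a + 7/2b³ + 55/2b² + 29b - 70 to the basis.

S(f_2,g_3): lcm = a²b. S = -2ab² - 7ab + 10a - ½b³ - ½b².
  leading term ab²: subtract (-8b)·g_3 from -2ab² - 7ab + 10a - ½b³ - ½b² → -7ab + 10a + 7/2b³ + 27/2b² - 20b
  leading term ab: subtract (-28)·g_3 from -7ab + 10a + 7/2b³ + 27/2b² - 20b → 10a + 7/2b³ + 55/2b² + 29b - 70
  leading term a: subtract (1)·g_4 from 10a + 7/2b³ + 55/2b² + 29b - 70 → 0
  remainder 0.

S(f_1,g_4): lcm = a². S = -7/20ab³ - 11/4ab² - 53/20ab + 7a + 5/4b - 5/2.
  leading term ab³: subtract (-7/5b²)·g_3 from -7/20ab³ - 11/4ab² - 53/20ab + 7a + 5/4b - 5/2 → -11/4ab² - 53/20ab + 7a + 7/10b⁴ + 49/20b³ - 7/2b² + 5/4b - 5/2
  leading term ab²: subtract (-11b)·g_3 from -11/4ab² - 53/20ab + 7a + 7/10b⁴ + 49/20b³ - 7/2b² + 5/4b - 5/2 → -53/20ab + 7a + 7/10b⁴ + 159/20b³ + 63/4b² - 105/4b - 5/2
  leading term ab: subtract (-53/5)·g_3 from -53/20ab + 7a + 7/10b⁴ + 159/20b³ + 63/4b² - 105/4b - 5/2 → 7a + 7/10b⁴ + 159/20b³ + 421/20b² - 77/10b - 29
  leading term a: subtract (7/10)·g_4 from 7a + 7/10b⁴ + 159/20b³ + 421/20b² - 77/10b - 29 → 7/10b⁴ + 11/2b³ + 9/5b² - 28b + 20
  leading term b⁴: no divisor's leading term divides it; move 7/10b⁴ to the remainder.
  leading term b³: no divisor's leading term divides it; move 11/2b³ to the remainder.
  leading term b²: no divisor's leading term divides it; move 9/5b² to the remainder.
  leading term b: no divisor's leading term divides it; move -28b to the remainder.
  leading term 1: no divisor's leading term divides it; move 20 to the remainder.
  remainder 7/10b⁴ + 11/2b³ + 9/5b² - 28b + 20 ≠ 0; add g_5 = 7/10b⁴ + 11/2b³ + 9/5b² - 28b + 20 to the basis.

S(f_2,g_4): lcm = a². S = -7/20ab³ - 11/4ab² - 29/10ab + 7a - ½b² - ½b.
  leading term ab³: subtract (-7/5b²)·g_3 from -7/20ab³ - 11/4ab² - 29/10ab + 7a - ½b² - ½b → -11/4ab² - 29/10ab + 7a + 7/10b⁴ + 49/20b³ - 4b² - ½b
  leading term ab²: subtract (-11b)·g_3 from -11/4ab² - 29/10ab + 7a + 7/10b⁴ + 49/20b³ - 4b² - ½b → -29/10ab + 7a + 7/10b⁴ + 159/20b³ + 61/4b² - 28b
  leading term ab: subtract (-58/5)·g_3 from -29/10ab + 7a + 7/10b⁴ + 159/20b³ + 61/4b² - 28b → 7a + 7/10b⁴ + 159/20b³ + 421/20b² - 77/10b - 29
  leading term a: subtract (7/10)·g_4 from 7a + 7/10b⁴ + 159/20b³ + 421/20b² - 77/10b - 29 → 7/10b⁴ + 11/2b³ + 9/5b² - 28b + 20
  leading term b⁴: subtract (1)·g_5 from 7/10b⁴ + 11/2b³ + 9/5b² - 28b + 20 → 0
  remainder 0.

S(g_3,g_4): lcm = ab. S = -7/20b⁴ - 11/4b³ - 9/10b² + 14b - 10.
  leading term b⁴: subtract (-½)·g_5 from -7/20b⁴ - 11/4b³ - 9/10b² + 14b - 10 → 0
  remainder 0.

S(f_1,g_5): leading monomials are coprime, so the S-polynomial reduces to 0 (Buchberger's first criterion).
S(f_2,g_5): leading monomials are coprime, so the S-polynomial reduces to 0 (Buchberger's first criterion).
S(g_3,g_5): lcm = ab⁴. S = -55/7ab³ - 18/7ab² + 40ab - 200/7a + 2b⁵ + 7b⁴ - 10b³.
  leading term ab³: subtract (-220/7b²)·g_3 from -55/7ab³ - 18/7ab² + 40ab - 200/7a + 2b⁵ + 7b⁴ - 10b³ → -18/7ab² + 40ab - 200/7a + 2b⁵ + 159/7b⁴ + 45b³ - 550/7b²
  leading term ab²: subtract (-72/7b)·g_3 from -18/7ab² + 40ab - 200/7a + 2b⁵ + 159/7b⁴ + 45b³ - 550/7b² → 40ab - 200/7a + 2b⁵ + 159/7b⁴ + 351/7b³ - 424/7b² - 180/7b
  leading term ab: subtract (160)·g_3 from 40ab - 200/7a + 2b⁵ + 159/7b⁴ + 351/7b³ - 424/7b² - 180/7b → -200/7a + 2b⁵ + 159/7b⁴ + 351/7b³ - 984/7b² - 2140/7b + 400
  leading term a: subtract (-20/7)·g_4 from -200/7a + 2b⁵ + 159/7b⁴ + 351/7b³ - 984/7b² - 2140/7b + 400 → 2b⁵ + 159/7b⁴ + 421/7b³ - 62b² - 1560/7b + 200
  leading term b⁵: subtract (20/7b)·g_5 from 2b⁵ + 159/7b⁴ + 421/7b³ - 62b² - 1560/7b + 200 → 7b⁴ + 55b³ + 18b² - 280b + 200
  leading term b⁴: subtract (10)·g_5 from 7b⁴ + 55b³ + 18b² - 280b + 200 → 0
  remainder 0.

S(g_4,g_5): leading monomials are coprime, so the S-polynomial reduces to 0 (Buchberger's first criterion).
Every S-polynomial of the final basis reduces to 0, so we have a Gröbner basis.
Inter-reduce: drop elements whose leading term is divisible by another's, tail-reduce, and make monic.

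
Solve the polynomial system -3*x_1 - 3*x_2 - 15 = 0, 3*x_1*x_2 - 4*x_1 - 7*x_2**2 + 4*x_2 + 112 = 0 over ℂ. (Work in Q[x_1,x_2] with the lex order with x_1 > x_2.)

Compute a lex Gröbner basis by Buchberger's algorithm.
f_1 = -3*x_1 - 3*x_2 - 15, LT = x_1.
f_2 = 3*x_1*x_2 - 4*x_1 - 7*x_2**2 + 4*x_2 + 112, LT = x_1*x_2.

S(f_1,f_2): lcm = x_1*x_2. S = 4/3*x_1 + 10/3*x_2**2 + 11/3*x_2 - 112/3.
  leading term x_1: subtract (-4/9)·f_1 from 4/3*x_1 + 10/3*x_2**2 + 11/3*x_2 - 112/3 → 10/3*x_2**2 + 7/3*x_2 - 44
  leading term x_2**2: no divisor's leading term divides it; move 10/3*x_2**2 to the remainder.
  leading term x_2: no divisor's leading term divides it; move 7/3*x_2 to the remainder.
  leading term 1: no divisor's leading term divides it; move -44 to the remainder.
  remainder 10/3*x_2**2 + 7/3*x_2 - 44 ≠ 0; add h_3 = 10/3*x_2**2 + 7/3*x_2 - 44 to the basis.

S(f_1,h_3): leading monomials are coprime, so the S-polynomial reduces to 0 (Buchberger's first criterion).
S(f_2,h_3): lcm = x_1*x_2**2. S = -61/30*x_1*x_2 + 66/5*x_1 - 7/3*x_2**3 + 4/3*x_2**2 + 112/3*x_2.
  leading term x_1*x_2: subtract (61/90*x_2)·f_1 from -61/30*x_1*x_2 + 66/5*x_1 - 7/3*x_2**3 + 4/3*x_2**2 + 112/3*x_2 → 66/5*x_1 - 7/3*x_2**3 + 101/30*x_2**2 + 95/2*x_2
  leading term x_1: subtract (-22/5)·f_1 from 66/5*x_1 - 7/3*x_2**3 + 101/30*x_2**2 + 95/2*x_2 → -7/3*x_2**3 + 101/30*x_2**2 + 343/10*x_2 - 66
  leading term x_2**3: subtract (-7/10*x_2)·h_3 from -7/3*x_2**3 + 101/30*x_2**2 + 343/10*x_2 - 66 → 5*x_2**2 + 7/2*x_2 - 66
  leading term x_2**2: subtract (3/2)·h_3 from 5*x_2**2 + 7/2*x_2 - 66 → 0
  remainder 0.

Every S-polynomial of the final basis reduces to 0, so we have a Gröbner basis.
Inter-reduce: drop elements whose leading term is divisible by another's, tail-reduce, and make monic.
Reduced Gröbner basis: {x_1 + x_2 + 5, x_2**2 + 7/10*x_2 - 66/5}.

Elimination: the polynomial x_2**2 + 7/10*x_2 - 66/5 lies in the elimination ideal for x_2, so x_2 ∈ {-4, 33/10}. For each such x_2, the remaining basis elements (now univariate) give the rest of the solution.
  x_2 = -4: the earlier basis element becomes x_1 + 1 = 0, giving x_1 = -1 — point (-1, -4).
  x_2 = 33/10: the earlier basis element becomes x_1 + 83/10 = 0, giving x_1 = -83/10 — point (-83/10, 33/10).
Check: every point annihilates each of the original generators.

{(-1, -4), (-83/10, 33/10)}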